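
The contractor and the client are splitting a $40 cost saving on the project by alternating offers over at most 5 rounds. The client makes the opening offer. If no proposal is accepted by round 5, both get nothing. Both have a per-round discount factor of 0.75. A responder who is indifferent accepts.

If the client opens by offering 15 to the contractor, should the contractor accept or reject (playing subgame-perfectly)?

Round 5 (the client proposes): rejection yields 0 for the contractor; the client offers 0 and keeps 40.
Round 4 (the contractor proposes): the client can get 40 next round, worth 0.75 × 40 = 30 now, so the contractor offers 30, keeping 10.
Round 3 (the client proposes): the contractor can get 10 next round, worth 0.75 × 10 = 7.5 now. The client offers 7.5 and keeps 40 − 7.5 = 32.5.
Round 2 (the contractor proposes): the client can get 32.5 next round, worth 0.75 × 32.5 = 24.375 now, so the contractor offers 24.375, keeping 15.625.
So by rejecting in round 1, the contractor gets 15.625 next round, worth 0.75 × 15.625 = 11.71875 now.
Offer 15 ≥ 11.71875, so the contractor accepts.

Accept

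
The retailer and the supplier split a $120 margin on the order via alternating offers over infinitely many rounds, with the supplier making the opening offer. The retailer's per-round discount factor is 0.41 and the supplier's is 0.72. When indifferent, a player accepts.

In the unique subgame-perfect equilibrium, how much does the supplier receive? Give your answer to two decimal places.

100.45

Let x be the supplier's share when the supplier proposes and y be the retailer's share when the retailer proposes.
The retailer accepts iff offered ≥ 0.41·y, so x = 120 − 0.41y. Symmetrically y = 120 − 0.72x.
Substituting: x = 120 − 0.41(120 − 0.72x), giving x(1 − 0.72·0.41) = 120(1 − 0.41).
So x = 120 × 0.59 / 0.7048 ≈ 100.4540, and the retailer receives 120 − x ≈ 19.5460.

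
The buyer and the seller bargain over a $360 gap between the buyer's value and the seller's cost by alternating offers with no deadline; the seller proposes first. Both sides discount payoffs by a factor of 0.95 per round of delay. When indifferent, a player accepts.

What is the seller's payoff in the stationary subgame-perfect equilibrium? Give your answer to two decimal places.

184.62

When the seller proposes, the buyer accepts any offer worth at least 0.95 times what the buyer would get by proposing next round; and vice versa.
This gives x = 360 − 0.95y and y = 360 − 0.95x, where x and y are each side's share when it proposes.
Hence (1 − 0.95·0.95)x = 360(1 − 0.95), i.e. 0.0975·x = 18.
x ≈ 184.6154; the buyer's share is 360 − x ≈ 175.3846.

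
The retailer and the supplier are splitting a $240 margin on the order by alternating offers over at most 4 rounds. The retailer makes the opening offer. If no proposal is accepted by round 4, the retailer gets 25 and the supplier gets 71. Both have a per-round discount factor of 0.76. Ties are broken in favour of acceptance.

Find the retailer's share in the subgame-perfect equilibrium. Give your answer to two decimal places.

By backward induction:
Round 4 (the supplier proposes): the retailer gets 25 if talks fail, so the supplier offers 25 and keeps 215.
Round 3 (the retailer proposes): the supplier can get 215 next round, worth 0.76 × 215 = 163.4 now, so the retailer offers 163.4, keeping 76.6.
Round 2 (the supplier proposes): the retailer can get 76.6 next round, worth 0.76 × 76.6 = 58.216 now. The supplier offers 58.216 and keeps 240 − 58.216 = 181.784.
Round 1 (the retailer proposes): the supplier can get 181.784 next round, worth 0.76 × 181.784 = 138.15584 now; the retailer offers that and keeps 101.84416.

101.84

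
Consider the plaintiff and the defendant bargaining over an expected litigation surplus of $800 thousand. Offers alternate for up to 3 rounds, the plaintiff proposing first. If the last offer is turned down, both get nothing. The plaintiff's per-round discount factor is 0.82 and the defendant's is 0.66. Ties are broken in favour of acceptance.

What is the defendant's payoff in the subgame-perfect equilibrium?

Solve by backward induction from round 3.
Round 3 (the plaintiff proposes): rejection yields 0 for the defendant; the plaintiff offers 0 and keeps 800.
Round 2 (the defendant proposes): the plaintiff can get 800 next round, worth 0.82 × 800 = 656 now, so the defendant offers 656, keeping 144.
Round 1 (the plaintiff proposes): the defendant can get 144 next round, worth 0.66 × 144 = 95.04 now, so the plaintiff offers 95.04, keeping 704.96.

95.04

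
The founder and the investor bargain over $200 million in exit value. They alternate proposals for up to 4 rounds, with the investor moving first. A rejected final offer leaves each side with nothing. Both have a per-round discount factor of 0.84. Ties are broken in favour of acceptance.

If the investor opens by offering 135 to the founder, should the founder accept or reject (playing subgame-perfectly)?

Reject

Round 4 (the founder proposes): the investor will accept anything ≥ 0, so the founder offers 0 and keeps 200.
Round 3 (the investor proposes): the founder can get 200 next round, worth 0.84 × 200 = 168 now; the investor offers that and keeps 32.
Round 2 (the founder proposes): the investor can get 32 next round, worth 0.84 × 32 = 26.88 now; the founder offers that and keeps 173.12.
So by rejecting in round 1, the founder gets 173.12 next round, worth 0.84 × 173.12 = 145.4208 now.
Offer 135 < 145.4208, so the founder rejects.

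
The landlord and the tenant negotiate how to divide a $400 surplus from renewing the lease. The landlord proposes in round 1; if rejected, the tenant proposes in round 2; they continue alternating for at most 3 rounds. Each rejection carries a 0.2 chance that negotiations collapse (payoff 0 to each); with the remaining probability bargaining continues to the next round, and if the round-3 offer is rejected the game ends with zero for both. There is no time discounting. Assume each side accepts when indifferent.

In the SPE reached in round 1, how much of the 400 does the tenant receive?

64

Round 3 (the landlord proposes): the tenant will accept anything ≥ 0, so the landlord offers 0 and keeps 400.
Round 2 (the tenant proposes): rejecting gives the landlord an expected 0.8 × 400 = 320, so the tenant offers 320, keeping 80.
Round 1 (the landlord proposes): rejecting gives the tenant an expected 0.8 × 80 = 64. The landlord offers 64 and keeps 400 − 64 = 336.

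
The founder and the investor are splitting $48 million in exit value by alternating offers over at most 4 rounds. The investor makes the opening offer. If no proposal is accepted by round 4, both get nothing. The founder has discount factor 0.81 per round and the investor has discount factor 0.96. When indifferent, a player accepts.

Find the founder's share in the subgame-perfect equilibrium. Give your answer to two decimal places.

By backward induction:
Round 4 (the founder proposes): rejection yields 0 for the investor; the founder offers 0 and keeps 48.
Round 3 (the investor proposes): the founder can get 48 next round, worth 0.81 × 48 = 38.88 now; the investor offers that and keeps 9.12.
Round 2 (the founder proposes): the investor can get 9.12 next round, worth 0.96 × 9.12 = 8.7552 now. The founder offers 8.7552 and keeps 48 − 8.7552 = 39.2448.
Round 1 (the investor proposes): the founder can get 39.2448 next round, worth 0.81 × 39.2448 = 31.788288 now. The investor offers 31.788288 and keeps 48 − 31.788288 = 16.211712.

31.79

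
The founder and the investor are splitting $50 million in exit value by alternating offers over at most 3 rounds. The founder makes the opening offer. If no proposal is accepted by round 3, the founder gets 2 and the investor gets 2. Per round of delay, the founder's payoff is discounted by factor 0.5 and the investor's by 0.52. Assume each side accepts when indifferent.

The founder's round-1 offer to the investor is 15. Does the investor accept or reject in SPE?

Work out the investor's continuation value if the offer is rejected.
Round 3 (the founder proposes): the investor gets 2 if talks fail, so the founder offers 2 and keeps 48.
Round 2 (the investor proposes): the founder can get 48 next round, worth 0.5 × 48 = 24 now, so the investor offers 24, keeping 26.
So by rejecting in round 1, the investor gets 26 next round, worth 0.52 × 26 = 13.52 now.
Offer 15 ≥ 13.52, so the investor accepts.

Accept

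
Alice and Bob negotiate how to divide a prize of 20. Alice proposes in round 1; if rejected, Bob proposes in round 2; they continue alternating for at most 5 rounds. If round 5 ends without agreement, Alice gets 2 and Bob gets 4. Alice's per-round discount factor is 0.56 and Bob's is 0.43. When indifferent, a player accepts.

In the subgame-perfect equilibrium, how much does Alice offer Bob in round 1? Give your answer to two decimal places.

Solve by backward induction from round 5.
Round 5 (Alice proposes): Bob gets 4 if talks fail, so Alice offers 4 and keeps 16.
Round 4 (Bob proposes): Alice can get 16 next round, worth 0.56 × 16 = 8.96 now, so Bob offers 8.96, keeping 11.04.
Round 3 (Alice proposes): Bob can get 11.04 next round, worth 0.43 × 11.04 = 4.7472 now; Alice offers that and keeps 15.2528.
Round 2 (Bob proposes): Alice can get 15.2528 next round, worth 0.56 × 15.2528 = 8.541568 now; Bob offers that and keeps 11.458432.
Round 1 (Alice proposes): Bob can get 11.458432 next round, worth 0.43 × 11.458432 = 4.92712576 now; Alice offers that and keeps 15.07287424.

4.93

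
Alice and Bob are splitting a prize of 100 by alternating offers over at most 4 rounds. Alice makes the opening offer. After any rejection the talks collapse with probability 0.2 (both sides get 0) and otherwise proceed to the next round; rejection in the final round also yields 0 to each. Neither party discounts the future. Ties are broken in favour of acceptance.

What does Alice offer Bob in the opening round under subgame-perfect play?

67.2

By backward induction:
Round 4 (Bob proposes): rejection yields 0 for Alice; Bob offers 0 and keeps 100.
Round 3 (Alice proposes): rejecting gives Bob an expected 0.8 × 100 = 80, so Alice offers 80, keeping 20.
Round 2 (Bob proposes): rejecting gives Alice an expected 0.8 × 20 = 16. Bob offers 16 and keeps 100 − 16 = 84.
Round 1 (Alice proposes): rejecting gives Bob an expected 0.8 × 84 = 67.2. Alice offers 67.2 and keeps 100 − 67.2 = 32.8.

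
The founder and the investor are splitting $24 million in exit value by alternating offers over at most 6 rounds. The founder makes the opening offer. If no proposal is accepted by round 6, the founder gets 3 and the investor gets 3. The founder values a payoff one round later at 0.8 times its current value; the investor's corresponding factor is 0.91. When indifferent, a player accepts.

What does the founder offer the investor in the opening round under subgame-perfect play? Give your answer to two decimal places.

17.68

Round 6 (the investor proposes): the founder gets 3 if talks fail, so the investor offers 3 and keeps 21.
Round 5 (the founder proposes): the investor can get 21 next round, worth 0.91 × 21 = 19.11 now; the founder offers that and keeps 4.89.
Round 4 (the investor proposes): the founder can get 4.89 next round, worth 0.8 × 4.89 = 3.912 now; the investor offers that and keeps 20.088.
Round 3 (the founder proposes): the investor can get 20.088 next round, worth 0.91 × 20.088 = 18.28008 now, so the founder offers 18.28008, keeping 5.71992.
Round 2 (the investor proposes): the founder can get 5.71992 next round, worth 0.8 × 5.71992 = 4.575936 now. The investor offers 4.575936 and keeps 24 − 4.575936 = 19.424064.
Round 1 (the founder proposes): the investor can get 19.424064 next round, worth 0.91 × 19.424064 = 17.67589824 now, so the founder offers 17.67589824, keeping 6.32410176.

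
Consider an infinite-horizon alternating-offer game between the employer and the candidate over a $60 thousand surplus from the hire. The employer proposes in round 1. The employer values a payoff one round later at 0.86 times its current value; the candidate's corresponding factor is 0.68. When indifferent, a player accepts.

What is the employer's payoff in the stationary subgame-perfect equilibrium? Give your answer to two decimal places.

46.24

In a stationary SPE each proposer offers the other exactly their discounted continuation value.
If the employer keeps x when proposing and the candidate keeps y when proposing, then x = 60 − 0.68y and y = 60 − 0.86x.
Solving: x = 60(1 − 0.68) / (1 − 0.86·0.68) = 19.2 / 0.4152 ≈ 46.2428.
The candidate gets 60 − 46.2428 ≈ 13.7572.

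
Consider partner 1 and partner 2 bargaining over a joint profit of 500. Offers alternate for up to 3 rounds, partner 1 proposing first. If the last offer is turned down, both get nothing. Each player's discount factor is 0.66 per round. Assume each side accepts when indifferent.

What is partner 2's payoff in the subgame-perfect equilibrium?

Round 3 (partner 1 proposes): partner 2 will accept anything ≥ 0, so partner 1 offers 0 and keeps 500.
Round 2 (partner 2 proposes): partner 1 can get 500 next round, worth 0.66 × 500 = 330 now. Partner 2 offers 330 and keeps 500 − 330 = 170.
Round 1 (partner 1 proposes): partner 2 can get 170 next round, worth 0.66 × 170 = 112.2 now, so partner 1 offers 112.2, keeping 387.8.

112.2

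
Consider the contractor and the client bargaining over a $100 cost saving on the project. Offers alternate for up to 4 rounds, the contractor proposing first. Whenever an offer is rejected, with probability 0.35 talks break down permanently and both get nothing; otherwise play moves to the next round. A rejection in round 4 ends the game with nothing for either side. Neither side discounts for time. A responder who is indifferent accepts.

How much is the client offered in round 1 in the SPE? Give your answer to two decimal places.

50.21

By backward induction:
Round 4 (the client proposes): rejection yields 0 for the contractor; the client offers 0 and keeps 100.
Round 3 (the contractor proposes): rejecting gives the client an expected 0.65 × 100 = 65, so the contractor offers 65, keeping 35.
Round 2 (the client proposes): rejecting gives the contractor an expected 0.65 × 35 = 22.75, so the client offers 22.75, keeping 77.25.
Round 1 (the contractor proposes): rejecting gives the client an expected 0.65 × 77.25 = 50.2125; the contractor offers that and keeps 49.7875.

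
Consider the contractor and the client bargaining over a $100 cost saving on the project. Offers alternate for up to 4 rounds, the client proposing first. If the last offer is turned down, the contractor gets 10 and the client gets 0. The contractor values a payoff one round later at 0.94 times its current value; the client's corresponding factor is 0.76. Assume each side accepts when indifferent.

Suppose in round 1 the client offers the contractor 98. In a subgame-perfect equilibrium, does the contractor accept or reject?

Round 4 (the contractor proposes): rejection yields 0 for the client; the contractor offers 0 and keeps 100.
Round 3 (the client proposes): the contractor can get 100 next round, worth 0.94 × 100 = 94 now; the client offers that and keeps 6.
Round 2 (the contractor proposes): the client can get 6 next round, worth 0.76 × 6 = 4.56 now; the contractor offers that and keeps 95.44.
So by rejecting in round 1, the contractor gets 95.44 next round, worth 0.94 × 95.44 = 89.7136 now.
Offer 98 ≥ 89.7136, so the contractor accepts.

Accept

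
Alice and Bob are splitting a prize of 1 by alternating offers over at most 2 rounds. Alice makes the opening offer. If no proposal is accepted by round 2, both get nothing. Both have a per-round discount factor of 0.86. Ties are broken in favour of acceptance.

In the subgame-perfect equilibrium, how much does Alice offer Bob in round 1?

0.86

Round 2 (Bob proposes): Alice will accept anything ≥ 0, so Bob offers 0 and keeps 1.
Round 1 (Alice proposes): Bob can get 1 next round, worth 0.86 × 1 = 0.86 now. Alice offers 0.86 and keeps 1 − 0.86 = 0.14.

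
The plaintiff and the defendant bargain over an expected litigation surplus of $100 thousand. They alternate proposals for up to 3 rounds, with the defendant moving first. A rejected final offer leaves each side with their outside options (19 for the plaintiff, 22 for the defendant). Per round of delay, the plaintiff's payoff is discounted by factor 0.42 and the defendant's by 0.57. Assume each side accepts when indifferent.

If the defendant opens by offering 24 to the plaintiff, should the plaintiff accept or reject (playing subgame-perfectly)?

Round 3 (the defendant proposes): the plaintiff gets 19 if talks fail, so the defendant offers 19 and keeps 81.
Round 2 (the plaintiff proposes): the defendant can get 81 next round, worth 0.57 × 81 = 46.17 now, so the plaintiff offers 46.17, keeping 53.83.
So by rejecting in round 1, the plaintiff gets 53.83 next round, worth 0.42 × 53.83 = 22.6086 now.
Offer 24 ≥ 22.6086, so the plaintiff accepts.

Accept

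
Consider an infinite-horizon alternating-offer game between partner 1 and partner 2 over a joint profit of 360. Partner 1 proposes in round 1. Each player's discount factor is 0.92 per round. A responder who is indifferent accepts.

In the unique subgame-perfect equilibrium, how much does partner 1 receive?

Let x be partner 1's share when partner 1 proposes and y be partner 2's share when partner 2 proposes.
Partner 2 accepts iff offered ≥ 0.92·y, so x = 360 − 0.92y. Symmetrically y = 360 − 0.92x.
Substituting: x = 360 − 0.92(360 − 0.92x), giving x(1 − 0.92·0.92) = 360(1 − 0.92).
So x = 360 × 0.08 / 0.1536 = 187.5, and partner 2 receives 360 − x = 172.5.

187.5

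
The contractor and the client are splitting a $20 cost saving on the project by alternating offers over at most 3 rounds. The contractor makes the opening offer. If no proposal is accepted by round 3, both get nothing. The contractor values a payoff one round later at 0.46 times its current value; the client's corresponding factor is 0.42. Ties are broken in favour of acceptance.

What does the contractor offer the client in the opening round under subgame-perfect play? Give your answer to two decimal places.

4.54

Round 3 (the contractor proposes): rejection yields 0 for the client; the contractor offers 0 and keeps 20.
Round 2 (the client proposes): the contractor can get 20 next round, worth 0.46 × 20 = 9.2 now. The client offers 9.2 and keeps 20 − 9.2 = 10.8.
Round 1 (the contractor proposes): the client can get 10.8 next round, worth 0.42 × 10.8 = 4.536 now; the contractor offers that and keeps 15.464.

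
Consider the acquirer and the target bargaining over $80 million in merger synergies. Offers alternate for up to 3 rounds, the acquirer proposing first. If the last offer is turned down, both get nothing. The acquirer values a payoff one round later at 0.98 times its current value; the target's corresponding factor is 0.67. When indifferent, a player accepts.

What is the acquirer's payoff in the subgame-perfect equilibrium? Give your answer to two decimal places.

78.93

By backward induction:
Round 3 (the acquirer proposes): rejection yields 0 for the target; the acquirer offers 0 and keeps 80.
Round 2 (the target proposes): the acquirer can get 80 next round, worth 0.98 × 80 = 78.4 now; the target offers that and keeps 1.6.
Round 1 (the acquirer proposes): the target can get 1.6 next round, worth 0.67 × 1.6 = 1.072 now. The acquirer offers 1.072 and keeps 80 − 1.072 = 78.928.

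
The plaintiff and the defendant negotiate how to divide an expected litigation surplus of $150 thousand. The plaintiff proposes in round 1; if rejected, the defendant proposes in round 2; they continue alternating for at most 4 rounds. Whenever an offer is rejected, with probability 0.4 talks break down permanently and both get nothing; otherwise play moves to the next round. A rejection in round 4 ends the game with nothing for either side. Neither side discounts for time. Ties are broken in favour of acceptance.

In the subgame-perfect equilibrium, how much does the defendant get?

68.4

Round 4 (the defendant proposes): the plaintiff will accept anything ≥ 0, so the defendant offers 0 and keeps 150.
Round 3 (the plaintiff proposes): rejecting gives the defendant an expected 0.6 × 150 = 90. The plaintiff offers 90 and keeps 150 − 90 = 60.
Round 2 (the defendant proposes): rejecting gives the plaintiff an expected 0.6 × 60 = 36, so the defendant offers 36, keeping 114.
Round 1 (the plaintiff proposes): rejecting gives the defendant an expected 0.6 × 114 = 68.4, so the plaintiff offers 68.4, keeping 81.6.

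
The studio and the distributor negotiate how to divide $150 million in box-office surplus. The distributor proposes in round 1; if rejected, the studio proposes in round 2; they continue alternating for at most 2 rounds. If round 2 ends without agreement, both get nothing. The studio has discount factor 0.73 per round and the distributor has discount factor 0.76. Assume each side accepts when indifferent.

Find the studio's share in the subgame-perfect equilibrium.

Round 2 (the studio proposes): the distributor will accept anything ≥ 0, so the studio offers 0 and keeps 150.
Round 1 (the distributor proposes): the studio can get 150 next round, worth 0.73 × 150 = 109.5 now. The distributor offers 109.5 and keeps 150 − 109.5 = 40.5.

109.5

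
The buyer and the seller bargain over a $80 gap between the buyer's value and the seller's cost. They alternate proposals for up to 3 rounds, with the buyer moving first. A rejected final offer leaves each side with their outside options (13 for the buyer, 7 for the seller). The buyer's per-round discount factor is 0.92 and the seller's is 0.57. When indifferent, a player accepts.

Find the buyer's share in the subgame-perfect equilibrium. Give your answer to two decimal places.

72.68

Round 3 (the buyer proposes): the seller gets 7 if talks fail, so the buyer offers 7 and keeps 73.
Round 2 (the seller proposes): the buyer can get 73 next round, worth 0.92 × 73 = 67.16 now, so the seller offers 67.16, keeping 12.84.
Round 1 (the buyer proposes): the seller can get 12.84 next round, worth 0.57 × 12.84 = 7.3188 now; the buyer offers that and keeps 72.6812.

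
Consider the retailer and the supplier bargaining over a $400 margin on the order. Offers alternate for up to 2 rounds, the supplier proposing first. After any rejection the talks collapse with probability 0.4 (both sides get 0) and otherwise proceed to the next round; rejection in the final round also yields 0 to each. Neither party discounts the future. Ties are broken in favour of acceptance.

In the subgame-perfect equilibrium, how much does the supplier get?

Round 2 (the retailer proposes): the supplier will accept anything ≥ 0, so the retailer offers 0 and keeps 400.
Round 1 (the supplier proposes): rejecting gives the retailer an expected 0.6 × 400 = 240, so the supplier offers 240, keeping 160.

160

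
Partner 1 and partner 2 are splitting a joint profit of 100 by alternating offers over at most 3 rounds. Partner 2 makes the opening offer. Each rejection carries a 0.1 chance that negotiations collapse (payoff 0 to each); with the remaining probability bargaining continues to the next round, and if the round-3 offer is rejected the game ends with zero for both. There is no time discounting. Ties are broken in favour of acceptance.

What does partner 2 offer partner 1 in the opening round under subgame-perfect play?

9

By backward induction:
Round 3 (partner 2 proposes): rejection yields 0 for partner 1; partner 2 offers 0 and keeps 100.
Round 2 (partner 1 proposes): rejecting gives partner 2 an expected 0.9 × 100 = 90; partner 1 offers that and keeps 10.
Round 1 (partner 2 proposes): rejecting gives partner 1 an expected 0.9 × 10 = 9, so partner 2 offers 9, keeping 91.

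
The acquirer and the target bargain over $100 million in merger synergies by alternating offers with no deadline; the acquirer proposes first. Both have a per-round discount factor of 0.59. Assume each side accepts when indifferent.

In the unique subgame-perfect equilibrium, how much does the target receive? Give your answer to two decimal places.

37.11

In a stationary SPE each proposer offers the other exactly their discounted continuation value.
If the acquirer keeps x when proposing and the target keeps y when proposing, then x = 100 − 0.59y and y = 100 − 0.59x.
Solving: x = 100(1 − 0.59) / (1 − 0.59·0.59) = 41 / 0.6519 ≈ 62.8931.
The target gets 100 − 62.8931 ≈ 37.1069.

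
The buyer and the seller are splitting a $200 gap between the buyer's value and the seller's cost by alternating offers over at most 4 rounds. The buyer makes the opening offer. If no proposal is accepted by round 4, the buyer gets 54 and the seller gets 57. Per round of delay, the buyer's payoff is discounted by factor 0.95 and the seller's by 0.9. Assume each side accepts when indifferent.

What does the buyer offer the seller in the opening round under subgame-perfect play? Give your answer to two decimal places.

121.35

Work backward from the last round.
Round 4 (the seller proposes): the buyer gets 54 if talks fail, so the seller offers 54 and keeps 146.
Round 3 (the buyer proposes): the seller can get 146 next round, worth 0.9 × 146 = 131.4 now. The buyer offers 131.4 and keeps 200 − 131.4 = 68.6.
Round 2 (the seller proposes): the buyer can get 68.6 next round, worth 0.95 × 68.6 = 65.17 now; the seller offers that and keeps 134.83.
Round 1 (the buyer proposes): the seller can get 134.83 next round, worth 0.9 × 134.83 = 121.347 now. The buyer offers 121.347 and keeps 200 − 121.347 = 78.653.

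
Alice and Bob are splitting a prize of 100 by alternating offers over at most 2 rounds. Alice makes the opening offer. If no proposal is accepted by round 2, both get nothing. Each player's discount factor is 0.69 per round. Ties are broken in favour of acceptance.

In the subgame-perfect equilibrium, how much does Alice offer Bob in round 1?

69

By backward induction:
Round 2 (Bob proposes): Alice will accept anything ≥ 0, so Bob offers 0 and keeps 100.
Round 1 (Alice proposes): Bob can get 100 next round, worth 0.69 × 100 = 69 now; Alice offers that and keeps 31.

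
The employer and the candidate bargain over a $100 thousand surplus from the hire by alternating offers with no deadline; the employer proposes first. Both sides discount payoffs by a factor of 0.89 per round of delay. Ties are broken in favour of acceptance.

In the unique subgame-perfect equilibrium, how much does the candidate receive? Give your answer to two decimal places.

Let x be the employer's share when the employer proposes and y be the candidate's share when the candidate proposes.
The candidate accepts iff offered ≥ 0.89·y, so x = 100 − 0.89y. Symmetrically y = 100 − 0.89x.
Substituting: x = 100 − 0.89(100 − 0.89x), giving x(1 − 0.89·0.89) = 100(1 − 0.89).
So x = 100 × 0.11 / 0.2079 ≈ 52.9101, and the candidate receives 100 − x ≈ 47.0899.

47.09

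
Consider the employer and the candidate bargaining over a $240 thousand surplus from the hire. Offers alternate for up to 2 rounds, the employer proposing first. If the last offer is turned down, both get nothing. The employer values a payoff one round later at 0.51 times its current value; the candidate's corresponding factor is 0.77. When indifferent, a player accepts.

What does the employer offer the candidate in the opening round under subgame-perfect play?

184.8

Round 2 (the candidate proposes): rejection yields 0 for the employer; the candidate offers 0 and keeps 240.
Round 1 (the employer proposes): the candidate can get 240 next round, worth 0.77 × 240 = 184.8 now, so the employer offers 184.8, keeping 55.2.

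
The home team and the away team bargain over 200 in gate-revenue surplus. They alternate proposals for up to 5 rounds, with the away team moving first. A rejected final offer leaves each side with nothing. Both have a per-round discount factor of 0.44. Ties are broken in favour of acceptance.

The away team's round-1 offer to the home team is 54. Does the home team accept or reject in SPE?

Reject

Round 5 (the away team proposes): the home team will accept anything ≥ 0, so the away team offers 0 and keeps 200.
Round 4 (the home team proposes): the away team can get 200 next round, worth 0.44 × 200 = 88 now; the home team offers that and keeps 112.
Round 3 (the away team proposes): the home team can get 112 next round, worth 0.44 × 112 = 49.28 now. The away team offers 49.28 and keeps 200 − 49.28 = 150.72.
Round 2 (the home team proposes): the away team can get 150.72 next round, worth 0.44 × 150.72 = 66.3168 now; the home team offers that and keeps 133.6832.
So by rejecting in round 1, the home team gets 133.6832 next round, worth 0.44 × 133.6832 = 58.820608 now.
Offer 54 < 58.820608, so the home team rejects.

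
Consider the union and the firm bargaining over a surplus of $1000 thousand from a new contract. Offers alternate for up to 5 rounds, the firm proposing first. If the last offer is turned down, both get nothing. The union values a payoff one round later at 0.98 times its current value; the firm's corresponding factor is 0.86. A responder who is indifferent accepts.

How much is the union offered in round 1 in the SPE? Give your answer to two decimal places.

252.83

Round 5 (the firm proposes): the union will accept anything ≥ 0, so the firm offers 0 and keeps 1000.
Round 4 (the union proposes): the firm can get 1000 next round, worth 0.86 × 1000 = 860 now; the union offers that and keeps 140.
Round 3 (the firm proposes): the union can get 140 next round, worth 0.98 × 140 = 137.2 now; the firm offers that and keeps 862.8.
Round 2 (the union proposes): the firm can get 862.8 next round, worth 0.86 × 862.8 = 742.008 now, so the union offers 742.008, keeping 257.992.
Round 1 (the firm proposes): the union can get 257.992 next round, worth 0.98 × 257.992 = 252.83216 now, so the firm offers 252.83216, keeping 747.16784.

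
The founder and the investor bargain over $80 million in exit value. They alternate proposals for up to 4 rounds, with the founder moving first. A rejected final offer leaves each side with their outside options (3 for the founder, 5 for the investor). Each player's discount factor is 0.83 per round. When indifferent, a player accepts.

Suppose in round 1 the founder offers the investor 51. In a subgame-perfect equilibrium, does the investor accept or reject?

Round 4 (the investor proposes): the founder gets 3 if talks fail, so the investor offers 3 and keeps 77.
Round 3 (the founder proposes): the investor can get 77 next round, worth 0.83 × 77 = 63.91 now. The founder offers 63.91 and keeps 80 − 63.91 = 16.09.
Round 2 (the investor proposes): the founder can get 16.09 next round, worth 0.83 × 16.09 = 13.3547 now. The investor offers 13.3547 and keeps 80 − 13.3547 = 66.6453.
So by rejecting in round 1, the investor gets 66.6453 next round, worth 0.83 × 66.6453 = 55.315599 now.
Offer 51 < 55.315599, so the investor rejects.

Reject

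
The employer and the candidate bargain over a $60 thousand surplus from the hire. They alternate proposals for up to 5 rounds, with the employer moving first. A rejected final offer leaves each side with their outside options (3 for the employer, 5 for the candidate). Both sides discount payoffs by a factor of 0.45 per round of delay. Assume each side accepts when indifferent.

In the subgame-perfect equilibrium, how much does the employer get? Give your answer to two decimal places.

Round 5 (the employer proposes): the candidate gets 5 if talks fail, so the employer offers 5 and keeps 55.
Round 4 (the candidate proposes): the employer can get 55 next round, worth 0.45 × 55 = 24.75 now, so the candidate offers 24.75, keeping 35.25.
Round 3 (the employer proposes): the candidate can get 35.25 next round, worth 0.45 × 35.25 = 15.8625 now. The employer offers 15.8625 and keeps 60 − 15.8625 = 44.1375.
Round 2 (the candidate proposes): the employer can get 44.1375 next round, worth 0.45 × 44.1375 = 19.861875 now, so the candidate offers 19.861875, keeping 40.138125.
Round 1 (the employer proposes): the candidate can get 40.138125 next round, worth 0.45 × 40.138125 = 18.06215625 now; the employer offers that and keeps 41.93784375.

41.94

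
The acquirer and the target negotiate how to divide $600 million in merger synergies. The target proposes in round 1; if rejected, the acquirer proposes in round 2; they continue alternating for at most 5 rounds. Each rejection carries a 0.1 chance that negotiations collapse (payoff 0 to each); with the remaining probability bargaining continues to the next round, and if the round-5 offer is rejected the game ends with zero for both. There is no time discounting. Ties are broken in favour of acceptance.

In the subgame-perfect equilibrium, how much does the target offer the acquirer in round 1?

97.74

Round 5 (the target proposes): rejection yields 0 for the acquirer; the target offers 0 and keeps 600.
Round 4 (the acquirer proposes): rejecting gives the target an expected 0.9 × 600 = 540; the acquirer offers that and keeps 60.
Round 3 (the target proposes): rejecting gives the acquirer an expected 0.9 × 60 = 54; the target offers that and keeps 546.
Round 2 (the acquirer proposes): rejecting gives the target an expected 0.9 × 546 = 491.4. The acquirer offers 491.4 and keeps 600 − 491.4 = 108.6.
Round 1 (the target proposes): rejecting gives the acquirer an expected 0.9 × 108.6 = 97.74, so the target offers 97.74, keeping 502.26.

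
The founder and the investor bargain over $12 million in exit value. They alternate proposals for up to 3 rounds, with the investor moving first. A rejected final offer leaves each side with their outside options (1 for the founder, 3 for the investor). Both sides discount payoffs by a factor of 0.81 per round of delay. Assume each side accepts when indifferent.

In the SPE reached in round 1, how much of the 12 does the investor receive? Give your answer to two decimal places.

9.50

Round 3 (the investor proposes): the founder gets 1 if talks fail, so the investor offers 1 and keeps 11.
Round 2 (the founder proposes): the investor can get 11 next round, worth 0.81 × 11 = 8.91 now; the founder offers that and keeps 3.09.
Round 1 (the investor proposes): the founder can get 3.09 next round, worth 0.81 × 3.09 = 2.5029 now. The investor offers 2.5029 and keeps 12 − 2.5029 = 9.4971.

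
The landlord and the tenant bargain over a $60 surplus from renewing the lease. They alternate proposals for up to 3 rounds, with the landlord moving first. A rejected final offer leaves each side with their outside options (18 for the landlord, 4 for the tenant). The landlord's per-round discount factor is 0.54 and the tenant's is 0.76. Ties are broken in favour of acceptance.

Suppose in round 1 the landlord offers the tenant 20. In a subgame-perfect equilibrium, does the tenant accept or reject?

Work out the tenant's continuation value if the offer is rejected.
Round 3 (the landlord proposes): the tenant gets 4 if talks fail, so the landlord offers 4 and keeps 56.
Round 2 (the tenant proposes): the landlord can get 56 next round, worth 0.54 × 56 = 30.24 now. The tenant offers 30.24 and keeps 60 − 30.24 = 29.76.
So by rejecting in round 1, the tenant gets 29.76 next round, worth 0.76 × 29.76 = 22.6176 now.
Offer 20 < 22.6176, so the tenant rejects.

Reject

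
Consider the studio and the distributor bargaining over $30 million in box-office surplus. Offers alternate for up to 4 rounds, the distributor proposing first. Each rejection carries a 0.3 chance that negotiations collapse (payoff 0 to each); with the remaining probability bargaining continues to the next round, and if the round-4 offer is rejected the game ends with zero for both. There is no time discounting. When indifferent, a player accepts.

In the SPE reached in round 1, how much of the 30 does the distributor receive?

Round 4 (the studio proposes): the distributor will accept anything ≥ 0, so the studio offers 0 and keeps 30.
Round 3 (the distributor proposes): rejecting gives the studio an expected 0.7 × 30 = 21, so the distributor offers 21, keeping 9.
Round 2 (the studio proposes): rejecting gives the distributor an expected 0.7 × 9 = 6.3; the studio offers that and keeps 23.7.
Round 1 (the distributor proposes): rejecting gives the studio an expected 0.7 × 23.7 = 16.59; the distributor offers that and keeps 13.41.

13.41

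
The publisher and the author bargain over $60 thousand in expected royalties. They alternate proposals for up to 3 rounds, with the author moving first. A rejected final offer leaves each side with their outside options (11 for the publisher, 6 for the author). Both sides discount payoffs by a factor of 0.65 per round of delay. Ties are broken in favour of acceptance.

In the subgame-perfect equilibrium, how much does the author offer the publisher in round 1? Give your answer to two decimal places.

Solve by backward induction from round 3.
Round 3 (the author proposes): the publisher gets 11 if talks fail, so the author offers 11 and keeps 49.
Round 2 (the publisher proposes): the author can get 49 next round, worth 0.65 × 49 = 31.85 now, so the publisher offers 31.85, keeping 28.15.
Round 1 (the author proposes): the publisher can get 28.15 next round, worth 0.65 × 28.15 = 18.2975 now. The author offers 18.2975 and keeps 60 − 18.2975 = 41.7025.

18.30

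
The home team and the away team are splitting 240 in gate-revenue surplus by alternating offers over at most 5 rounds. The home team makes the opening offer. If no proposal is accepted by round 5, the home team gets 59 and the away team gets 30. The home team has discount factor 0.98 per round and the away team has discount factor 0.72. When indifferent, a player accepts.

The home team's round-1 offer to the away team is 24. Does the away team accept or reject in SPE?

Accept

Work out the away team's continuation value if the offer is rejected.
Round 5 (the home team proposes): the away team gets 30 if talks fail, so the home team offers 30 and keeps 210.
Round 4 (the away team proposes): the home team can get 210 next round, worth 0.98 × 210 = 205.8 now. The away team offers 205.8 and keeps 240 − 205.8 = 34.2.
Round 3 (the home team proposes): the away team can get 34.2 next round, worth 0.72 × 34.2 = 24.624 now, so the home team offers 24.624, keeping 215.376.
Round 2 (the away team proposes): the home team can get 215.376 next round, worth 0.98 × 215.376 = 211.06848 now; the away team offers that and keeps 28.93152.
So by rejecting in round 1, the away team gets 28.93152 next round, worth 0.72 × 28.93152 = 20.8306944 now.
Offer 24 ≥ 20.8306944, so the away team accepts.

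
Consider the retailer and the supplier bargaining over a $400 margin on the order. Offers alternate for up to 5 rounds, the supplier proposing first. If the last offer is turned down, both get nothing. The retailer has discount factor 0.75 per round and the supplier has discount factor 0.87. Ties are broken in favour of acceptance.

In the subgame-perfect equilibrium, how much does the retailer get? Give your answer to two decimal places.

Round 5 (the supplier proposes): rejection yields 0 for the retailer; the supplier offers 0 and keeps 400.
Round 4 (the retailer proposes): the supplier can get 400 next round, worth 0.87 × 400 = 348 now, so the retailer offers 348, keeping 52.
Round 3 (the supplier proposes): the retailer can get 52 next round, worth 0.75 × 52 = 39 now. The supplier offers 39 and keeps 400 − 39 = 361.
Round 2 (the retailer proposes): the supplier can get 361 next round, worth 0.87 × 361 = 314.07 now, so the retailer offers 314.07, keeping 85.93.
Round 1 (the supplier proposes): the retailer can get 85.93 next round, worth 0.75 × 85.93 = 64.4475 now. The supplier offers 64.4475 and keeps 400 − 64.4475 = 335.5525.

64.45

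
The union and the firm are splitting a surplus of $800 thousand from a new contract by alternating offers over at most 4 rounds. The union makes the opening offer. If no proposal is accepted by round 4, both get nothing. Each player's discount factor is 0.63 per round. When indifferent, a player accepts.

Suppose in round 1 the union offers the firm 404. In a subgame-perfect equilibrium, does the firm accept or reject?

Accept

Round 4 (the firm proposes): rejection yields 0 for the union; the firm offers 0 and keeps 800.
Round 3 (the union proposes): the firm can get 800 next round, worth 0.63 × 800 = 504 now. The union offers 504 and keeps 800 − 504 = 296.
Round 2 (the firm proposes): the union can get 296 next round, worth 0.63 × 296 = 186.48 now, so the firm offers 186.48, keeping 613.52.
So by rejecting in round 1, the firm gets 613.52 next round, worth 0.63 × 613.52 = 386.5176 now.
Offer 404 ≥ 386.5176, so the firm accepts.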